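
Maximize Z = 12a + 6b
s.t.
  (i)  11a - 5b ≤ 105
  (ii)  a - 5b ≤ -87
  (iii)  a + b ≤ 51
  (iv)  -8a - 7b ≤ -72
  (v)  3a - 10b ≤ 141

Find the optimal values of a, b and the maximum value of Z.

a = 45/2, b = 57/2, maximum Z = 441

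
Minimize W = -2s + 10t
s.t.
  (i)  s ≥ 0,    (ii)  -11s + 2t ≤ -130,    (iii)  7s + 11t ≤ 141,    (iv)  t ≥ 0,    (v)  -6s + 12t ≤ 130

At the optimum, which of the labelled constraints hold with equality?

Extreme points and W = -2s + 10t:
  (1712/135, 641/135) → W = 2986/135
  (130/11, 0) → W = -260/11
  (141/7, 0) → W = -282/7

The minimum is at (141/7, 0). Substituting into each constraint, equality holds for (iii) and (iv); the remaining constraints have slack.

(iii) and (iv)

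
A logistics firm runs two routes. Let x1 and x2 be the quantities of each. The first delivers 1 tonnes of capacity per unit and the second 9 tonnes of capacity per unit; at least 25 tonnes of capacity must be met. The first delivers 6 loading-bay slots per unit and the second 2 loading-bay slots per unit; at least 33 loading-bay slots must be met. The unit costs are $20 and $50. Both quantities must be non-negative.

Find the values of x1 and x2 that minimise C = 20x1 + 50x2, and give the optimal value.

The feasible region is unbounded (it extends along (0, 1), (1, 0)), but C strictly increases along every unbounded feasible direction, so there is no improving ray and the minimum is attained at a vertex.

The binding constraints are x1 + 9x2 = 25 and 6x1 + 2x2 = 33.
Solving simultaneously gives x1 = 19/4, x2 = 9/4.

x1 = 19/4, x2 = 9/4, minimum C = 415/2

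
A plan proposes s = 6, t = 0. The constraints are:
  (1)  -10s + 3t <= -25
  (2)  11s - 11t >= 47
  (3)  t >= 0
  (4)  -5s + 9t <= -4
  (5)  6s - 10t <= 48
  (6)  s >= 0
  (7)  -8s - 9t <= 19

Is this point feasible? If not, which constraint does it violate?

(1): -60 ≤ -25 ✓
(2): 66 ≥ 47 ✓
(3): 0 ≥ 0 ✓
(4): -30 ≤ -4 ✓
(5): 36 ≤ 48 ✓
(6): 6 ≥ 0 ✓
(7): -48 ≤ 19 ✓

feasible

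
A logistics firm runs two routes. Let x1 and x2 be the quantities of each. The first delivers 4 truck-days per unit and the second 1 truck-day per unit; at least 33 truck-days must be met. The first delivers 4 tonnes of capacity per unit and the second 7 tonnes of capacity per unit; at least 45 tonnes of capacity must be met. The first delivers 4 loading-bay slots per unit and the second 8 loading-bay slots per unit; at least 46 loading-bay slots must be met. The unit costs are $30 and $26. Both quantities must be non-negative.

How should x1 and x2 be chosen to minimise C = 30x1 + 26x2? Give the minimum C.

Feasible corners and C = 30x1 + 26x2:
  (0, 33) → C = 858
  (23/2, 0) → C = 345
  (31/4, 2) → C = 569/2
  (19/2, 1) → C = 311
The feasible region is unbounded (it extends along (0, 1), (1, 0)), but C strictly increases along every unbounded feasible direction, so there is no improving ray and the minimum is attained at a vertex.

x1 = 31/4, x2 = 2, minimum C = 569/2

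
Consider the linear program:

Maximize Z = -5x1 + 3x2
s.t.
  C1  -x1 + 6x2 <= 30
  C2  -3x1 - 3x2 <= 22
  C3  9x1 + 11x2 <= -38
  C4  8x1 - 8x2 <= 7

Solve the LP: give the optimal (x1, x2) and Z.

x1 = -74/7, x2 = 68/21, maximum Z = 438/7

Vertices and Z = -5x1 + 3x2:
  (-74/7, 68/21) → Z = 438/7
  (-558/65, 232/65) → Z = 3486/65
  (-155/48, -197/48) → Z = 23/6
  (-227/160, -367/160) → Z = 17/80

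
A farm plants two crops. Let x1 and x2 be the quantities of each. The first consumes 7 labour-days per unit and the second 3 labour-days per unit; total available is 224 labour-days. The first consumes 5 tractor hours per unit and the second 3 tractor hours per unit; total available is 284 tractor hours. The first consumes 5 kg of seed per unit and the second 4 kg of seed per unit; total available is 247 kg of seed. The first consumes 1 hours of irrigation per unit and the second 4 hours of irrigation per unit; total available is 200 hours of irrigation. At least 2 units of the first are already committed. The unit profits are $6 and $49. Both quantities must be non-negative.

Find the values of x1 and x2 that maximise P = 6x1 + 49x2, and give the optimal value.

Extreme points and P = 6x1 + 49x2:
  (32, 0) → P = 192
  (2, 0) → P = 12
  (155/13, 609/13) → P = 2367
  (47/4, 753/16) → P = 38025/16
  (2, 99/2) → P = 4875/2

The binding constraints are x1 + 4x2 = 200 and x1 = 2.
Solving simultaneously gives x1 = 2, x2 = 99/2.

x1 = 2, x2 = 99/2, maximum P = 4875/2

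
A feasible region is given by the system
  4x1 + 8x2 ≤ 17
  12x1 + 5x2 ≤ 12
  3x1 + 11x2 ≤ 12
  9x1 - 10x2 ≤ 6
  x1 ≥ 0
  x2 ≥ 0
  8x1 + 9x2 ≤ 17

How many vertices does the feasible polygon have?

Intersecting each pair of boundary lines and keeping only the points that satisfy every inequality leaves:
  (8/13, 12/13)
  (10/11, 12/55)
  (0, 12/11)
  (2/3, 0)
  (0, 0)

5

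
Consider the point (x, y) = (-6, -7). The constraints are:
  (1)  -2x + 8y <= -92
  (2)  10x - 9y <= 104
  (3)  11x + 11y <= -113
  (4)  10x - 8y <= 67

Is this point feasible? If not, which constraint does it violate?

not feasible — violates (1)

Constraint (1): -2x + 8y = -44, which is not ≤ -92. All other constraints are satisfied.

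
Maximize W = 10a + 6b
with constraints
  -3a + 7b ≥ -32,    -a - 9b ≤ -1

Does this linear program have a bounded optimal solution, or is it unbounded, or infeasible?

From the feasible point (295/34, -29/34), moving in the direction (7, 3) keeps every constraint satisfied while W increases without bound.

unbounded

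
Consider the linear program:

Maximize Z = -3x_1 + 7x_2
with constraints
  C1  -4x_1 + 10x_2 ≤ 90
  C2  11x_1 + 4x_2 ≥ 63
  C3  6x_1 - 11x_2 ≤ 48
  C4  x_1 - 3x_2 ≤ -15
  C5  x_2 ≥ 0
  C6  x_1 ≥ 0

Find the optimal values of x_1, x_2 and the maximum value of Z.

Vertices and Z = -3x_1 + 7x_2:
  (15/7, 69/7) → Z = 438/7
  (735/8, 183/4) → Z = 357/8
  (129/37, 228/37) → Z = 1209/37
  (309/7, 138/7) → Z = 39/7

The binding constraints are -4x_1 + 10x_2 = 90 and 11x_1 + 4x_2 = 63.
Solving simultaneously gives x_1 = 15/7, x_2 = 69/7.

x_1 = 15/7, x_2 = 69/7, maximum Z = 438/7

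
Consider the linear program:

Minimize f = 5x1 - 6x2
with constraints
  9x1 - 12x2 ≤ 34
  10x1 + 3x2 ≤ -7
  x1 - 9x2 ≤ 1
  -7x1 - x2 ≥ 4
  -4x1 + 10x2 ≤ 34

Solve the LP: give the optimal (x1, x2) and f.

Vertices and f = 5x1 - 6x2:
  (-20/31, -17/93) → f = -66/31
  (-43/28, 39/14) → f = -683/28
  (-158/13, -19/13) → f = -52

x1 = -158/13, x2 = -19/13, minimum f = -52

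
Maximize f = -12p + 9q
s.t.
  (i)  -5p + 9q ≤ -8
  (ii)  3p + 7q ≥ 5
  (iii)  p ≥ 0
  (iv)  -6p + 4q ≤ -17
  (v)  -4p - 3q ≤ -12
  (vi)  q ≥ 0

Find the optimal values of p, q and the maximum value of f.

p = 121/34, q = 37/34, maximum f = -1119/34

Feasible corners and f = -12p + 9q:
  (121/34, 37/34) → f = -1119/34
  (99/34, 2/17) → f = -576/17
  (3, 0) → f = -36
The feasible region is unbounded (it extends along (9, 5), (1, 0)), but f strictly decreases along every unbounded feasible direction, so there is no improving ray and the maximum is attained at a vertex.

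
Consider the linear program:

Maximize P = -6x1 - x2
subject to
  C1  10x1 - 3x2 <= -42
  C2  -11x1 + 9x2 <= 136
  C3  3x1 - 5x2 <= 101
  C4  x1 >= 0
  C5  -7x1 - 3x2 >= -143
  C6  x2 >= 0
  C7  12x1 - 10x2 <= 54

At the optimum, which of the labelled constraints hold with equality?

Corner points and P = -6x1 - x2:
  (10/19, 898/57) → P = -1078/57
  (0, 14) → P = -14
  (0, 136/9) → P = -136/9

The maximum is at (0, 14). Substituting into each constraint, equality holds for C1 and C4; the remaining constraints have slack.

C1 and C4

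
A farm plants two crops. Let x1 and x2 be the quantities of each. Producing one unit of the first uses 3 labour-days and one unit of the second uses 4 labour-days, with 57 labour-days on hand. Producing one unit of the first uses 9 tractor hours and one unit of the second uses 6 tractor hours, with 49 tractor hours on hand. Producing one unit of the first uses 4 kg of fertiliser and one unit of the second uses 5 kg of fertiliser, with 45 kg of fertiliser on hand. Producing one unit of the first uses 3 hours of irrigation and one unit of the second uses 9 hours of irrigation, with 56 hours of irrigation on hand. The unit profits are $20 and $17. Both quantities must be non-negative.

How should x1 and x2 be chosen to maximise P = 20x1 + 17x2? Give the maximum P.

Corner points and P = 20x1 + 17x2:
  (0, 0) → P = 0
  (0, 56/9) → P = 952/9
  (49/9, 0) → P = 980/9
  (5/3, 17/3) → P = 389/3

The optimum lies where 9x1 + 6x2 = 49 and 3x1 + 9x2 = 56.
Solving simultaneously gives x1 = 5/3, x2 = 17/3.

x1 = 5/3, x2 = 17/3, maximum P = 389/3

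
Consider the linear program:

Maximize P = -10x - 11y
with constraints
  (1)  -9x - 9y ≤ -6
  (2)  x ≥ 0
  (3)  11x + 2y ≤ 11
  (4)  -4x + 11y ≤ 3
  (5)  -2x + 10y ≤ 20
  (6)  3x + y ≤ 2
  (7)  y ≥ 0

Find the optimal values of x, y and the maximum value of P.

Corner points and P = -10x - 11y:
  (13/45, 17/45) → P = -317/45
  (2/3, 0) → P = -20/3
  (19/37, 17/37) → P = -377/37

The binding constraints are -9x - 9y = -6 and 3x + y = 2.
Solving simultaneously gives x = 2/3, y = 0.

x = 2/3, y = 0, maximum P = -20/3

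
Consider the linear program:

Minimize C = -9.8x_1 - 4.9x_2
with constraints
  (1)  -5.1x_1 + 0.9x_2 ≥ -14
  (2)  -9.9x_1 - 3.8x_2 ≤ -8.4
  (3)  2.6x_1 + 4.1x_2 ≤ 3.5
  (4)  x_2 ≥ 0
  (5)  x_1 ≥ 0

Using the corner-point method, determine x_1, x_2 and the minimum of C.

Feasible corners and C = -9.8x_1 - 4.9x_2:
  (2114/3071, 1281/3071) → C = -269941/30710
  (28/33, 0) → C = -1372/165
  (35/26, 0) → C = -343/26

x_1 = 35/26, x_2 = 0, minimum C = -343/26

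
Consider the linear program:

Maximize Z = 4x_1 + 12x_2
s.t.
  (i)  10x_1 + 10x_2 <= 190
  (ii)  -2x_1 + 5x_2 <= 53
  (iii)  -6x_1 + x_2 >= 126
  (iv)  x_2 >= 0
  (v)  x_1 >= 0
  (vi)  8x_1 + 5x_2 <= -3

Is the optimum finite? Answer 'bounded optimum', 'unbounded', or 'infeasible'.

infeasible

The boundaries -2x_1 + 5x_2 = 53 and -6x_1 + x_2 = 126 meet at (-577/28, 33/14), but that point violates x_1 ≥ 0. Every candidate vertex is excluded by some other constraint, so the feasible region is empty.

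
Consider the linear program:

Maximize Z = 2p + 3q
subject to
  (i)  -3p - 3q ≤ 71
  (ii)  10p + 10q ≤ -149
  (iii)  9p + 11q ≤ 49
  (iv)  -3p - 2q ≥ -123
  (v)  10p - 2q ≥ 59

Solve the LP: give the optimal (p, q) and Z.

p = 73/30, q = -52/3, maximum Z = -707/15

Feasible corners and Z = 2p + 3q:
  (511/3, -194) → Z = -724/3
  (35/36, -887/36) → Z = -2591/36
  (764/5, -1677/10) → Z = -395/2
  (73/30, -52/3) → Z = -707/15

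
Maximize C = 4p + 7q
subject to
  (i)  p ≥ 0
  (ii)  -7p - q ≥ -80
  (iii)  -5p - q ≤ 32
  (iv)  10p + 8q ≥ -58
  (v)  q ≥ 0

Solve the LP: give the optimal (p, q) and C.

p = 0, q = 80, maximum C = 560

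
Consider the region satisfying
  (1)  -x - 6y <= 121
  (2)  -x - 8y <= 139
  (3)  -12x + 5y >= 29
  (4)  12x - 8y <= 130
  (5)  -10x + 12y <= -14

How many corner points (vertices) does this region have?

Of the 10 pairwise boundary intersections, those satisfying every inequality are:
  (-927/101, -1639/101)
  (-389/23, -351/23)
  (-209/47, -229/47)

3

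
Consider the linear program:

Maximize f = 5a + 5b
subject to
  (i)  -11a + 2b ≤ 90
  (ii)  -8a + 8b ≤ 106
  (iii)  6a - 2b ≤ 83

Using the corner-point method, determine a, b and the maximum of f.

Feasible corners and f = 5a + 5b:
  (-127/18, 223/36) → f = -155/36
  (-173/5, -1453/10) → f = -1799/2
  (219/8, 325/8) → f = 340

The optimum lies where -8a + 8b = 106 and 6a - 2b = 83.
Solving simultaneously gives a = 219/8, b = 325/8.

a = 219/8, b = 325/8, maximum f = 340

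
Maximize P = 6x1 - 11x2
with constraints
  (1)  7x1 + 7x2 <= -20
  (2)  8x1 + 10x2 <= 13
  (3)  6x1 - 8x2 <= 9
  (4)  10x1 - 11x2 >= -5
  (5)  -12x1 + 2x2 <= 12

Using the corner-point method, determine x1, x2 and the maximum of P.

Vertices and P = 6x1 - 11x2:
  (-97/98, -183/98) → P = 1431/98
  (-62/49, -78/49) → P = 486/49
  (-19/14, -15/7) → P = 108/7

x1 = -19/14, x2 = -15/7, maximum P = 108/7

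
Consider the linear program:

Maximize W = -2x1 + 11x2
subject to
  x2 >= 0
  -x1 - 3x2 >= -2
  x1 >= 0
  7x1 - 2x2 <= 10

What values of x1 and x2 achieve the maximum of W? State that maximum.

Extreme points and W = -2x1 + 11x2:
  (0, 0) → W = 0
  (10/7, 0) → W = -20/7
  (0, 2/3) → W = 22/3
  (34/23, 4/23) → W = -24/23

x1 = 0, x2 = 2/3, maximum W = 22/3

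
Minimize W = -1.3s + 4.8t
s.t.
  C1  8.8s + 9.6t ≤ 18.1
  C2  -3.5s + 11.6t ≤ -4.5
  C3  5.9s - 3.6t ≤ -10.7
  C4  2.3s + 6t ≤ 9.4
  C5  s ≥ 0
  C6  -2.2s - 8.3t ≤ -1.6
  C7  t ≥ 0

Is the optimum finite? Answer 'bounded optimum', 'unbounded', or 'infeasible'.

infeasible

The boundaries 8.8s + 9.6t = 18.1 and -3.5s + 11.6t = -4.5 meet at (6329/3392, 2375/13568), but that point violates 5.9s - 3.6t ≤ -10.7. Every candidate vertex is excluded by some other constraint, so the feasible region is empty.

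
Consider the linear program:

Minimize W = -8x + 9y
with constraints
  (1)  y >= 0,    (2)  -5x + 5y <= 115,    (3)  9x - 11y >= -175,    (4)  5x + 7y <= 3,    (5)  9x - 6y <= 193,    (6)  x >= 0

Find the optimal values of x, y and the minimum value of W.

Extreme points and W = -8x + 9y:
  (3/5, 0) → W = -24/5
  (0, 0) → W = 0
  (0, 3/7) → W = 27/7

The optimum lies where y = 0 and 5x + 7y = 3.
Solving simultaneously gives x = 3/5, y = 0.

x = 3/5, y = 0, minimum W = -24/5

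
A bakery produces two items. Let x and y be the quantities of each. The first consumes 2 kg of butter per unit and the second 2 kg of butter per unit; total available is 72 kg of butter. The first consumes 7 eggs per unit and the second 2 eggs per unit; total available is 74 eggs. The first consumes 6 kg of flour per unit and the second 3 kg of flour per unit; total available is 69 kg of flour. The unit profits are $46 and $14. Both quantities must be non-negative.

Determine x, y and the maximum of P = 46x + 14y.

x = 28/3, y = 13/3, maximum P = 490

Extreme points and P = 46x + 14y:
  (0, 0) → P = 0
  (0, 23) → P = 322
  (74/7, 0) → P = 3404/7
  (28/3, 13/3) → P = 490

The optimum lies where 7x + 2y = 74 and 6x + 3y = 69.
Solving simultaneously gives x = 28/3, y = 13/3.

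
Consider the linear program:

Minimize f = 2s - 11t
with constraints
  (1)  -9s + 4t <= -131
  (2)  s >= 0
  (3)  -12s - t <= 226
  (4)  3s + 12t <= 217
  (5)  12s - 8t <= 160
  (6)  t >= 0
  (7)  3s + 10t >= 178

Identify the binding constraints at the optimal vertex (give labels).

(1) and (4)

Feasible corners and f = 2s - 11t:
  (61/3, 13) → f = -307/3
  (337/17, 403/34) → f = -3085/34
  (457/21, 177/14) → f = -4013/42
  (21, 23/2) → f = -169/2

The minimum is at (61/3, 13). Substituting into each constraint, equality holds for (1) and (4); the remaining constraints have slack.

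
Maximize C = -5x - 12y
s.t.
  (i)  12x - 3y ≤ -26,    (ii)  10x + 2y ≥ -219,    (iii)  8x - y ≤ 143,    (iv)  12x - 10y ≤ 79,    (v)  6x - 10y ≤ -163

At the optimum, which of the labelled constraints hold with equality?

(ii) and (v)

Corner points and C = -5x - 12y:
  (455/12, 481/3) → C = -25363/12
  (229/102, 300/17) → C = -22745/102
  (-629/28, 79/28) → C = 2197/28
The feasible region is unbounded (it extends along (1, 8), (-1, 5)), but C strictly decreases along every unbounded feasible direction, so there is no improving ray and the maximum is attained at a vertex.

The maximum is at (-629/28, 79/28). Substituting into each constraint, equality holds for (ii) and (v); the remaining constraints have slack.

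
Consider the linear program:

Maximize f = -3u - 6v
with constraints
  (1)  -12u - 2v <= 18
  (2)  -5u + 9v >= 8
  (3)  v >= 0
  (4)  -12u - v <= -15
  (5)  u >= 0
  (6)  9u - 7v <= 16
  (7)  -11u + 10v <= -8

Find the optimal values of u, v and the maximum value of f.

Feasible corners and f = -3u - 6v:
  (100/23, 76/23) → f = -756/23
  (152/49, 128/49) → f = -1224/49
  (8, 8) → f = -72

u = 152/49, v = 128/49, maximum f = -1224/49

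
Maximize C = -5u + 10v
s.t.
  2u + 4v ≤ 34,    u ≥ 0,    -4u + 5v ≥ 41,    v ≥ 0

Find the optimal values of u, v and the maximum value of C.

Feasible corners and C = -5u + 10v:
  (0, 17/2) → C = 85
  (3/13, 109/13) → C = 1075/13
  (0, 41/5) → C = 82

At the optimal vertex, 2u + 4v = 34 and u = 0.
Solving simultaneously gives u = 0, v = 17/2.

u = 0, v = 17/2, maximum C = 85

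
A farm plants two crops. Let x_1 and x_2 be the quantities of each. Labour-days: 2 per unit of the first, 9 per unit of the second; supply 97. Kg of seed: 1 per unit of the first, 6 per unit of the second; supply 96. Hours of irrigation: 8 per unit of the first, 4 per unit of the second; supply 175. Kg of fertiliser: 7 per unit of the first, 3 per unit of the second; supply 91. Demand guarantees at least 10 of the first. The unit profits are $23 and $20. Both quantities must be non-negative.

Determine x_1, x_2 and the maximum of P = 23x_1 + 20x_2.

Corner points and P = 23x_1 + 20x_2:
  (13, 0) → P = 299
  (10, 0) → P = 230
  (10, 7) → P = 370

At the optimal vertex, 7x_1 + 3x_2 = 91 and x_1 = 10.
Solving simultaneously gives x_1 = 10, x_2 = 7.

x_1 = 10, x_2 = 7, maximum P = 370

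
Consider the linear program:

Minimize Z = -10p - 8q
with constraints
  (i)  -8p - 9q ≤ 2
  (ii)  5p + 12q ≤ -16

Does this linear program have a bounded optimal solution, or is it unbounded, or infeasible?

From the feasible point (40/17, -118/51), moving in the direction (12, -5) keeps every constraint satisfied while Z decreases without bound.

unbounded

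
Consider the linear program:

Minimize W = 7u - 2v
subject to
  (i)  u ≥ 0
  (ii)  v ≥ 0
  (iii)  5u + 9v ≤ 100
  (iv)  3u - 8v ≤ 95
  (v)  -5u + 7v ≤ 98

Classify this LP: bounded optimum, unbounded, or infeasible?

Extreme points and W = 7u - 2v:
  (0, 0) → W = 0
  (0, 100/9) → W = -200/9
  (20, 0) → W = 140
The feasible region has finitely many vertices and no improving ray; the minimum is -200/9 at (0, 100/9).

bounded optimum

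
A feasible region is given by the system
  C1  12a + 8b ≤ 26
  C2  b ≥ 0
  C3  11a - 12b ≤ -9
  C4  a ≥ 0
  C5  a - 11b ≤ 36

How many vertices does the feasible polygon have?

3

Of the 10 pairwise boundary intersections, those satisfying every inequality are:
  (30/29, 197/116)
  (0, 13/4)
  (0, 3/4)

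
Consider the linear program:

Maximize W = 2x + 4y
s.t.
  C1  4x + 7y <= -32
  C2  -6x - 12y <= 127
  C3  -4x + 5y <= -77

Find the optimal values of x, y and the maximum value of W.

Extreme points and W = 2x + 4y:
  (505/6, -158/3) → W = -127/3
  (379/48, -109/12) → W = -493/24
  (289/78, -485/39) → W = -127/3

x = 379/48, y = -109/12, maximum W = -493/24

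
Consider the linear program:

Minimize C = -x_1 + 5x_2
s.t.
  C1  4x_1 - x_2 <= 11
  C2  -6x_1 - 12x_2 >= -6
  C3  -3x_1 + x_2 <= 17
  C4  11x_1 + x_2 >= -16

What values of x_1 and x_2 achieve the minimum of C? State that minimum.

Feasible corners and C = -x_1 + 5x_2:
  (23/9, -7/9) → C = -58/9
  (-1/3, -37/3) → C = -184/3
  (-11/7, 9/7) → C = 8

x_1 = -1/3, x_2 = -37/3, minimum C = -184/3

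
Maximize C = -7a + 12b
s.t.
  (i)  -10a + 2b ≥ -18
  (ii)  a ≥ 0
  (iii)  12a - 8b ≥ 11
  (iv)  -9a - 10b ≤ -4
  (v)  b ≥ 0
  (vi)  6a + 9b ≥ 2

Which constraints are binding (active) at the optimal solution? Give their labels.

(i) and (iii)

Extreme points and C = -7a + 12b:
  (61/28, 53/28) → C = 209/28
  (9/5, 0) → C = -63/5
  (11/12, 0) → C = -77/12

The maximum is at (61/28, 53/28). Substituting into each constraint, equality holds for (i) and (iii); the remaining constraints have slack.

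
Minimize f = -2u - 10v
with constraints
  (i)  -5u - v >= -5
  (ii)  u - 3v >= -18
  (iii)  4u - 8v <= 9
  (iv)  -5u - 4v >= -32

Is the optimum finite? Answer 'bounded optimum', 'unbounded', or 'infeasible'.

Extreme points and f = -2u - 10v:
  (-3/16, 95/16) → f = -59
  (49/44, -25/44) → f = 38/11
The feasible region has finitely many vertices and no improving ray; the minimum is -59 at (-3/16, 95/16).

bounded optimum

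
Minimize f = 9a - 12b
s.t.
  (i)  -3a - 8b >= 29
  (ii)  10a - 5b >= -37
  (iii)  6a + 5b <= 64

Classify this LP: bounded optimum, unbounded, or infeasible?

Corner points and f = 9a - 12b:
  (-441/95, -179/95) → f = -1821/95
  (219/11, -122/11) → f = 3435/11
The feasible region has finitely many vertices and no improving ray; the minimum is -1821/95 at (-441/95, -179/95).

bounded optimum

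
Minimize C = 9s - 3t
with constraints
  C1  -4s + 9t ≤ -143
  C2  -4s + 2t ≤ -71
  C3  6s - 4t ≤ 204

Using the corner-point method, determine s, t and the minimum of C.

s = -31, t = -195/2, minimum C = 27/2

Vertices and C = 9s - 3t:
  (353/28, -72/7) → C = 4041/28
  (632/19, -21/19) → C = 5751/19
  (-31, -195/2) → C = 27/2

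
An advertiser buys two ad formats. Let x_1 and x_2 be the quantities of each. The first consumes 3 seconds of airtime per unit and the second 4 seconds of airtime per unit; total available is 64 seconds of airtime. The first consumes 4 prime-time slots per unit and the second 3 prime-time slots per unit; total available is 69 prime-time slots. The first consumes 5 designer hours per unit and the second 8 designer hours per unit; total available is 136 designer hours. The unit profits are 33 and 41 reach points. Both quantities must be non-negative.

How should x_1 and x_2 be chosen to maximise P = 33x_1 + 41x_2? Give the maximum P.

Vertices and P = 33x_1 + 41x_2:
  (0, 0) → P = 0
  (0, 16) → P = 656
  (69/4, 0) → P = 2277/4
  (12, 7) → P = 683

The binding constraints are 3x_1 + 4x_2 = 64 and 4x_1 + 3x_2 = 69.
Solving simultaneously gives x_1 = 12, x_2 = 7.

x_1 = 12, x_2 = 7, maximum P = 683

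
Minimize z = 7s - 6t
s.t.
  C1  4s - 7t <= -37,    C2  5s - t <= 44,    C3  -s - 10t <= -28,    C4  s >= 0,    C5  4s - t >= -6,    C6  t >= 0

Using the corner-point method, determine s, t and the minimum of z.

Vertices and z = 7s - 6t:
  (345/31, 361/31) → z = 249/31
  (0, 37/7) → z = -222/7
  (50, 206) → z = -886
  (0, 6) → z = -36

The optimum lies where 5s - t = 44 and 4s - t = -6.
Solving simultaneously gives s = 50, t = 206.

s = 50, t = 206, minimum z = -886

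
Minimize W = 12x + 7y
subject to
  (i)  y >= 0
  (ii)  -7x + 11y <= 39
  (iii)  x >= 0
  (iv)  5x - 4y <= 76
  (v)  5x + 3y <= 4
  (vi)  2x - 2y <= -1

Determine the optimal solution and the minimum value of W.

x = 0, y = 1/2, minimum W = 7/2

Extreme points and W = 12x + 7y:
  (0, 4/3) → W = 28/3
  (0, 1/2) → W = 7/2
  (5/16, 13/16) → W = 151/16

The binding constraints are x = 0 and 2x - 2y = -1.
Solving simultaneously gives x = 0, y = 1/2.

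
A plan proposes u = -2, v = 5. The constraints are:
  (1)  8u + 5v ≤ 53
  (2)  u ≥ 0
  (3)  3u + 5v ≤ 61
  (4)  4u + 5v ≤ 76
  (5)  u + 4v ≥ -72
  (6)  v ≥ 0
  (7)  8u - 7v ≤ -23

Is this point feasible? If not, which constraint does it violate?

Constraint (2): u = -2, which is not ≥ 0. All other constraints are satisfied.

not feasible — violates (2)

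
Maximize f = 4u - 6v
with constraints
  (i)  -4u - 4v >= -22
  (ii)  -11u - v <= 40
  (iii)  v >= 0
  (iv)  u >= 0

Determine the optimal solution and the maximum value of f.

Extreme points and f = 4u - 6v:
  (11/2, 0) → f = 22
  (0, 11/2) → f = -33
  (0, 0) → f = 0

u = 11/2, v = 0, maximum f = 22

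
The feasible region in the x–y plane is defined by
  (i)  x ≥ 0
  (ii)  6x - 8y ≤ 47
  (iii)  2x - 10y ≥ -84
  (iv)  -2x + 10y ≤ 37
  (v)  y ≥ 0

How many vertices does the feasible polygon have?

4

Pairwise boundary intersections that survive every other constraint:
  (0, 37/10)
  (0, 0)
  (383/22, 79/11)
  (47/6, 0)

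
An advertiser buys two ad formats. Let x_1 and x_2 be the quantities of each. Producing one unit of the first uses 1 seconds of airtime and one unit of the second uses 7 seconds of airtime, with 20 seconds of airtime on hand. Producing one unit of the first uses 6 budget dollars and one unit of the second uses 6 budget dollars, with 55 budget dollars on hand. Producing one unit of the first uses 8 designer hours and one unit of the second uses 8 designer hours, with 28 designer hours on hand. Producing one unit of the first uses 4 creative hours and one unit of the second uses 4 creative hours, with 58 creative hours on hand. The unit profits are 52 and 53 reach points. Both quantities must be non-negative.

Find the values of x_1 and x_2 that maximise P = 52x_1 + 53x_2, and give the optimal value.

x_1 = 3/4, x_2 = 11/4, maximum P = 739/4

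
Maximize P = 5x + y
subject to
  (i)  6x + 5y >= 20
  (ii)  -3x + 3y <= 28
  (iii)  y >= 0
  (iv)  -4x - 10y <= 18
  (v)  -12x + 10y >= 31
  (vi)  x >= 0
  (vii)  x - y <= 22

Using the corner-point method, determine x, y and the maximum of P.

Feasible corners and P = 5x + y:
  (3/8, 71/20) → P = 217/40
  (0, 4) → P = 4
  (187/6, 81/2) → P = 589/3
  (0, 28/3) → P = 28/3

The optimum lies where -3x + 3y = 28 and -12x + 10y = 31.
Solving simultaneously gives x = 187/6, y = 81/2.

x = 187/6, y = 81/2, maximum P = 589/3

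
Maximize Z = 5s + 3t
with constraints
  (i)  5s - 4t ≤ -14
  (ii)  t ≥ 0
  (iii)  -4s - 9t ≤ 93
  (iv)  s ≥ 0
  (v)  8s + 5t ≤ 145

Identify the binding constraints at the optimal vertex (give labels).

Extreme points and Z = 5s + 3t:
  (0, 7/2) → Z = 21/2
  (170/19, 279/19) → Z = 1687/19
  (0, 29) → Z = 87

The maximum is at (170/19, 279/19). Substituting into each constraint, equality holds for (i) and (v); the remaining constraints have slack.

(i) and (v)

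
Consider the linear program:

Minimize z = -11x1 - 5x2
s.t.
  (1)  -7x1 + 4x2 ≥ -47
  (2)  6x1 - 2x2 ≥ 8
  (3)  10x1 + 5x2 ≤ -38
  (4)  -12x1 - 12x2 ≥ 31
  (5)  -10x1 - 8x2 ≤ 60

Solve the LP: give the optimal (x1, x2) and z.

Vertices and z = -11x1 - 5x2:
  (-18/25, -154/25) → z = 968/25
  (-14/17, -110/17) → z = 704/17
  (-2/15, -22/3) → z = 572/15

At the optimal vertex, 10x1 + 5x2 = -38 and -10x1 - 8x2 = 60.
Solving simultaneously gives x1 = -2/15, x2 = -22/3.

x1 = -2/15, x2 = -22/3, minimum z = 572/15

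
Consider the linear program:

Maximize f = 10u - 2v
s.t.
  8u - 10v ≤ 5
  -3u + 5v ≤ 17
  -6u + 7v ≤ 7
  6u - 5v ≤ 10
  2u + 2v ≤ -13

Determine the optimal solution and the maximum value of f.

u = -10/3, v = -19/6, maximum f = -27

Extreme points and f = 10u - 2v:
  (-105/4, -43/2) → f = -439/2
  (-10/3, -19/6) → f = -27
  (-105/26, -32/13) → f = -461/13

The optimum lies where 8u - 10v = 5 and 2u + 2v = -13.
Solving simultaneously gives u = -10/3, v = -19/6.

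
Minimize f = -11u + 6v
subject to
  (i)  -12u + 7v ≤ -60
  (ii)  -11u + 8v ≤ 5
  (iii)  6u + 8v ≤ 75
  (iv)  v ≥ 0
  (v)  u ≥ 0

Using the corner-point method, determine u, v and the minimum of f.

Vertices and f = -11u + 6v:
  (335/46, 90/23) → f = -2605/46
  (5, 0) → f = -55
  (25/2, 0) → f = -275/2

The optimum lies where 6u + 8v = 75 and v = 0.
Solving simultaneously gives u = 25/2, v = 0.

u = 25/2, v = 0, minimum f = -275/2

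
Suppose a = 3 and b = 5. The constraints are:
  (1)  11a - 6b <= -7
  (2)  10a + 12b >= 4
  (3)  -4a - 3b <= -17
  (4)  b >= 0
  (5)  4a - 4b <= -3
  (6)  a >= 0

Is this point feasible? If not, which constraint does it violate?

Constraint (1): 11a - 6b = 3, which is not ≤ -7. All other constraints are satisfied.

not feasible — violates (1)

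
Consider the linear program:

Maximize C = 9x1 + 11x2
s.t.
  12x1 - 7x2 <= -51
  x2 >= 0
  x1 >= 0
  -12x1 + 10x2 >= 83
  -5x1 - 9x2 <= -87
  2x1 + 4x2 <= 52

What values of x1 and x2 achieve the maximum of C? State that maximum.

Corner points and C = 9x1 + 11x2:
  (71/36, 32/3) → C = 1621/12
  (80/31, 363/31) → C = 4713/31
  (0, 29/3) → C = 319/3
  (0, 13) → C = 143
  (123/158, 1459/158) → C = 8578/79

x1 = 80/31, x2 = 363/31, maximum C = 4713/31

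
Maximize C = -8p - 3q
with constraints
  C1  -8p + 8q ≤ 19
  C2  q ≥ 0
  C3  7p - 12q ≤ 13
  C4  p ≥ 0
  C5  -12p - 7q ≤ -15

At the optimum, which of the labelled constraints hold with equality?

Corner points and C = -8p - 3q:
  (0, 19/8) → C = -57/8
  (13/7, 0) → C = -104/7
  (5/4, 0) → C = -10
  (0, 15/7) → C = -45/7
The feasible region is unbounded (it extends along (1, 1), (12, 7)), but C strictly decreases along every unbounded feasible direction, so there is no improving ray and the maximum is attained at a vertex.

The maximum is at (0, 15/7). Substituting into each constraint, equality holds for C4 and C5; the remaining constraints have slack.

C4 and C5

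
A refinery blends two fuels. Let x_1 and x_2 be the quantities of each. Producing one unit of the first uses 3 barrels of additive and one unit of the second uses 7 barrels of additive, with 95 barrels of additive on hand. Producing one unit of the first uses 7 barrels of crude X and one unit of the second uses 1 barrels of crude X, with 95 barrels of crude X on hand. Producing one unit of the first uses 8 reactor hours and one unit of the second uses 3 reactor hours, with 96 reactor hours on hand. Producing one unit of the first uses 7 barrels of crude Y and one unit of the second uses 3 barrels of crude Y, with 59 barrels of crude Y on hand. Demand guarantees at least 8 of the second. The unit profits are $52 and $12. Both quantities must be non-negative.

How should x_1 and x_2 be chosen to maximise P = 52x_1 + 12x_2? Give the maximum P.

The binding constraints are 7x_1 + 3x_2 = 59 and x_2 = 8.
Solving simultaneously gives x_1 = 5, x_2 = 8.

x_1 = 5, x_2 = 8, maximum P = 356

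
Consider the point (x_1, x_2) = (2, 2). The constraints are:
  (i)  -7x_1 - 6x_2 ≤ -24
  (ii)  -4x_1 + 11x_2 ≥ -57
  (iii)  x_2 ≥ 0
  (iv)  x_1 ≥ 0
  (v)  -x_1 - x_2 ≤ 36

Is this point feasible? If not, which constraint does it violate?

feasible

(i): -26 ≤ -24 ✓
(ii): 14 ≥ -57 ✓
(iii): 2 ≥ 0 ✓
(iv): 2 ≥ 0 ✓
(v): -4 ≤ 36 ✓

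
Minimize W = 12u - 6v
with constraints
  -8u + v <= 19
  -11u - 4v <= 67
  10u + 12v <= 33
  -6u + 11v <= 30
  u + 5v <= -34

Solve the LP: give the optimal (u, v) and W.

u = -129/41, v = -253/41, minimum W = -30/41

Feasible corners and W = 12u - 6v:
  (-143/43, -327/43) → W = 246/43
  (-129/41, -253/41) → W = -30/41
  (573/38, -373/38) → W = 4557/19
The feasible region is unbounded (it extends along (6, -5), (4, -11)), but W strictly increases along every unbounded feasible direction, so there is no improving ray and the minimum is attained at a vertex.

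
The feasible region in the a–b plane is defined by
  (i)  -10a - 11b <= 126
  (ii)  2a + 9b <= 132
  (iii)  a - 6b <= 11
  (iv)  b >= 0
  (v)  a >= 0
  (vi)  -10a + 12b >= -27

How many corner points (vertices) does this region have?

4

Intersecting each pair of boundary lines and keeping only the points that satisfy every inequality leaves:
  (0, 44/3)
  (609/38, 211/19)
  (0, 0)
  (27/10, 0)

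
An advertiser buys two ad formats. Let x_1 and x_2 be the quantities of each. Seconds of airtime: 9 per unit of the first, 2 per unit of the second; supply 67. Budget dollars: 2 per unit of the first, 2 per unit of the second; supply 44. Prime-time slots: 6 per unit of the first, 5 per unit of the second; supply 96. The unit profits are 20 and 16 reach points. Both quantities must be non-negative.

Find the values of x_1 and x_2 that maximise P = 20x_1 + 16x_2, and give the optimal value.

x_1 = 13/3, x_2 = 14, maximum P = 932/3

Vertices and P = 20x_1 + 16x_2:
  (0, 0) → P = 0
  (0, 96/5) → P = 1536/5
  (67/9, 0) → P = 1340/9
  (13/3, 14) → P = 932/3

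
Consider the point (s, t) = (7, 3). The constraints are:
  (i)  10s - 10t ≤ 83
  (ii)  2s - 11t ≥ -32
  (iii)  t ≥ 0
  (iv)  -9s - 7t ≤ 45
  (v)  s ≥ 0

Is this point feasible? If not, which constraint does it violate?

(i): 40 ≤ 83 ✓
(ii): -19 ≥ -32 ✓
(iii): 3 ≥ 0 ✓
(iv): -84 ≤ 45 ✓
(v): 7 ≥ 0 ✓

feasible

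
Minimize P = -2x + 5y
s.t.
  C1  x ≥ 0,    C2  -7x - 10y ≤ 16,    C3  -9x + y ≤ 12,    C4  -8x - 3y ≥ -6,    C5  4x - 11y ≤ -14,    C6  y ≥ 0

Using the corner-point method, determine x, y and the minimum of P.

x = 6/25, y = 34/25, minimum P = 158/25

Extreme points and P = -2x + 5y:
  (0, 2) → P = 10
  (0, 14/11) → P = 70/11
  (6/25, 34/25) → P = 158/25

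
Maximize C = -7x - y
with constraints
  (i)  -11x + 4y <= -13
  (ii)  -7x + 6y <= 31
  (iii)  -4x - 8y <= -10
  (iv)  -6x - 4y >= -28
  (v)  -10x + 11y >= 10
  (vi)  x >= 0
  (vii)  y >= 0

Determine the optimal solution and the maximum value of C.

Corner points and C = -7x - y:
  (41/17, 115/34) → C = -689/34
  (61/27, 80/27) → C = -169/9
  (134/53, 170/53) → C = -1108/53

The optimum lies where -11x + 4y = -13 and -10x + 11y = 10.
Solving simultaneously gives x = 61/27, y = 80/27.

x = 61/27, y = 80/27, maximum C = -169/9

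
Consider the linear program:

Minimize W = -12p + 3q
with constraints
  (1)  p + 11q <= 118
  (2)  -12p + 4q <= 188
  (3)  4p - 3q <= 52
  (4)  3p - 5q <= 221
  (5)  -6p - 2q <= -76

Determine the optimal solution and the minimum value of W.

p = 926/47, q = 420/47, minimum W = -9852/47

Corner points and W = -12p + 3q:
  (926/47, 420/47) → W = -9852/47
  (75/8, 79/8) → W = -663/8
  (166/13, -4/13) → W = -2004/13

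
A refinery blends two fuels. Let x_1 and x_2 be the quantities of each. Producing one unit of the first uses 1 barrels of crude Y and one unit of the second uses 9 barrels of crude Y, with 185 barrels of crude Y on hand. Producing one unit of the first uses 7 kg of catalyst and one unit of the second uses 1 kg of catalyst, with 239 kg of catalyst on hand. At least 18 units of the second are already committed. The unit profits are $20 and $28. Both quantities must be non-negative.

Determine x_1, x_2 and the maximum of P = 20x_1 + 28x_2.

x_1 = 23, x_2 = 18, maximum P = 964

Extreme points and P = 20x_1 + 28x_2:
  (0, 185/9) → P = 5180/9
  (0, 18) → P = 504
  (23, 18) → P = 964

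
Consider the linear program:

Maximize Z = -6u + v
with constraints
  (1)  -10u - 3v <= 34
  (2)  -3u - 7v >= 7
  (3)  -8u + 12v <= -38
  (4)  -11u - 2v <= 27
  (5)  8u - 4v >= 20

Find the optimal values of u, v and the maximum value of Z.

u = -17/15, v = -109/15, maximum Z = -7/15

Extreme points and Z = -6u + v:
  (-1, -8) → Z = -2
  (91/46, -85/46) → Z = -631/46
  (11/8, -9/4) → Z = -21/2
  (-17/15, -109/15) → Z = -7/15
The feasible region is unbounded (it extends along (7, -3), (3, -10)), but Z strictly decreases along every unbounded feasible direction, so there is no improving ray and the maximum is attained at a vertex.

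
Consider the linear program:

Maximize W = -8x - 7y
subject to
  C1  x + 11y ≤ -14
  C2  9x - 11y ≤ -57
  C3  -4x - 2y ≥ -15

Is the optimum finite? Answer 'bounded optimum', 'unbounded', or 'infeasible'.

From the feasible point (-71/10, -69/110), moving in the direction (-11, 1) keeps every constraint satisfied while W increases without bound.

unbounded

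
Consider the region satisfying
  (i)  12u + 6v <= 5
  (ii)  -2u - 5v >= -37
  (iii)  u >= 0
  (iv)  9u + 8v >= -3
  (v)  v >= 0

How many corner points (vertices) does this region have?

Intersecting each pair of boundary lines and keeping only the points that satisfy every inequality leaves:
  (0, 5/6)
  (5/12, 0)
  (0, 0)

3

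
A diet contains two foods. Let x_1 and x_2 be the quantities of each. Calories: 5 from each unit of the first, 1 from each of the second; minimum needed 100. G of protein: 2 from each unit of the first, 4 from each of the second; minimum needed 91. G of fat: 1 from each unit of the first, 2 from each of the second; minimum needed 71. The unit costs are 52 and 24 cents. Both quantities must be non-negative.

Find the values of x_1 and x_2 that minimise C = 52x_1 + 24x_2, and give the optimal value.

x_1 = 43/3, x_2 = 85/3, minimum C = 4276/3

Feasible corners and C = 52x_1 + 24x_2:
  (0, 100) → C = 2400
  (71, 0) → C = 3692
  (43/3, 85/3) → C = 4276/3
The feasible region is unbounded (it extends along (0, 1), (1, 0)), but C strictly increases along every unbounded feasible direction, so there is no improving ray and the minimum is attained at a vertex.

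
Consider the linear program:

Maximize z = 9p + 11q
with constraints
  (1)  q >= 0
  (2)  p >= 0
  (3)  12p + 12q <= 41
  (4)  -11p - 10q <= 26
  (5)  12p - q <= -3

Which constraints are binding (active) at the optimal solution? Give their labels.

Feasible corners and z = 9p + 11q:
  (0, 41/12) → z = 451/12
  (0, 3) → z = 33
  (5/156, 44/13) → z = 1951/52

The maximum is at (0, 41/12). Substituting into each constraint, equality holds for (2) and (3); the remaining constraints have slack.

(2) and (3)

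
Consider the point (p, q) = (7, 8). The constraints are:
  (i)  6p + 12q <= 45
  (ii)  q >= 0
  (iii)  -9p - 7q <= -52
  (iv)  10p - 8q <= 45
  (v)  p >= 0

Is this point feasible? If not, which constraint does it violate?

Constraint (i): 6p + 12q = 138, which is not ≤ 45. All other constraints are satisfied.

not feasible — violates (i)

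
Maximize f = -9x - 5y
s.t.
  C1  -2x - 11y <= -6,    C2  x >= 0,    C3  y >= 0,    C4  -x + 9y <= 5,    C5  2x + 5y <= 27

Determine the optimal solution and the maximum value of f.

Extreme points and f = -9x - 5y:
  (0, 6/11) → f = -30/11
  (3, 0) → f = -27
  (0, 5/9) → f = -25/9
  (27/2, 0) → f = -243/2
  (218/23, 37/23) → f = -2147/23

The optimum lies where -2x - 11y = -6 and x = 0.
Solving simultaneously gives x = 0, y = 6/11.

x = 0, y = 6/11, maximum f = -30/11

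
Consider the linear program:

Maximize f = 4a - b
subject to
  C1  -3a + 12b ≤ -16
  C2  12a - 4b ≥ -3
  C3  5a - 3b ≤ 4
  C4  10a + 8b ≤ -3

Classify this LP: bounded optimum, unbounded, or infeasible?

Feasible corners and f = 4a - b:
  (-25/33, -67/44) → f = -199/132
  (0, -4/3) → f = 4/3
  (-25/16, -63/16) → f = -37/16
The feasible region has finitely many vertices and no improving ray; the maximum is 4/3 at (0, -4/3).

bounded optimum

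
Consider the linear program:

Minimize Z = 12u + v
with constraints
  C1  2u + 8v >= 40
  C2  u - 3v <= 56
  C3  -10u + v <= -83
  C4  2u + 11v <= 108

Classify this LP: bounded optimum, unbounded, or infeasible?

Extreme points and Z = 12u + v:
  (284/7, -36/7) → Z = 3372/7
  (352/41, 117/41) → Z = 4341/41
  (940/17, -4/17) → Z = 11276/17
  (1021/112, 457/56) → Z = 6583/56
The feasible region has finitely many vertices and no improving ray; the minimum is 4341/41 at (352/41, 117/41).

bounded optimum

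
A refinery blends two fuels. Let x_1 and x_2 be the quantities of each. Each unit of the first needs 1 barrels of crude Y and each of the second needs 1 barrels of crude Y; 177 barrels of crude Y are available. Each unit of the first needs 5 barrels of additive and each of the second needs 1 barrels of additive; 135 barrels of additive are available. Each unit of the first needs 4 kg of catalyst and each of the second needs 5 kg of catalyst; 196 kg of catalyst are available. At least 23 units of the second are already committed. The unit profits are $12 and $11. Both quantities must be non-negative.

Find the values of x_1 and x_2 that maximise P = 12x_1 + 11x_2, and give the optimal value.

Corner points and P = 12x_1 + 11x_2:
  (0, 196/5) → P = 2156/5
  (0, 23) → P = 253
  (81/4, 23) → P = 496

The binding constraints are 4x_1 + 5x_2 = 196 and x_2 = 23.
Solving simultaneously gives x_1 = 81/4, x_2 = 23.

x_1 = 81/4, x_2 = 23, maximum P = 496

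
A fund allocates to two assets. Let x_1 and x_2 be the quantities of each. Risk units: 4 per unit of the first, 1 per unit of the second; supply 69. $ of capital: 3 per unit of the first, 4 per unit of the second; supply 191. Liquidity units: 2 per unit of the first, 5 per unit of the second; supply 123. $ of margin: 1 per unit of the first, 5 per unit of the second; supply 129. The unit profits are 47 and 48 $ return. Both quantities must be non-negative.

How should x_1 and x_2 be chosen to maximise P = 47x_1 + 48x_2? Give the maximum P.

x_1 = 37/3, x_2 = 59/3, maximum P = 4571/3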